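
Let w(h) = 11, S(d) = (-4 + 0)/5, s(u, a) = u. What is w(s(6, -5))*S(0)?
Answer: -44/5 ≈ -8.8000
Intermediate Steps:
S(d) = -4/5 (S(d) = -4*1/5 = -4/5)
w(s(6, -5))*S(0) = 11*(-4/5) = -44/5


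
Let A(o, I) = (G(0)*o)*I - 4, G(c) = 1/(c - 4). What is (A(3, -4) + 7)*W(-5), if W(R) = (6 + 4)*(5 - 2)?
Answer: 180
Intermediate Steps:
G(c) = 1/(-4 + c)
W(R) = 30 (W(R) = 10*3 = 30)
A(o, I) = -4 - I*o/4 (A(o, I) = (o/(-4 + 0))*I - 4 = (o/(-4))*I - 4 = (-o/4)*I - 4 = -I*o/4 - 4 = -4 - I*o/4)
(A(3, -4) + 7)*W(-5) = ((-4 - ¼*(-4)*3) + 7)*30 = ((-4 + 3) + 7)*30 = (-1 + 7)*30 = 6*30 = 180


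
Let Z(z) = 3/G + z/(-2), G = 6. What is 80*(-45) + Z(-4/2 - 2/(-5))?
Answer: -35987/10 ≈ -3598.7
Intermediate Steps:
Z(z) = ½ - z/2 (Z(z) = 3/6 + z/(-2) = 3*(⅙) + z*(-½) = ½ - z/2)
80*(-45) + Z(-4/2 - 2/(-5)) = 80*(-45) + (½ - (-4/2 - 2/(-5))/2) = -3600 + (½ - (-4*½ - 2*(-⅕))/2) = -3600 + (½ - (-2 + ⅖)/2) = -3600 + (½ - ½*(-8/5)) = -3600 + (½ + ⅘) = -3600 + 13/10 = -35987/10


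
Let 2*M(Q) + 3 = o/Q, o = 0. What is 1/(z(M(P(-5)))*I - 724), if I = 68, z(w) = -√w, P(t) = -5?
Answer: I/(2*(-362*I + 17*√6)) ≈ -0.0013632 + 0.00015681*I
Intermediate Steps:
M(Q) = -3/2 (M(Q) = -3/2 + (0/Q)/2 = -3/2 + (½)*0 = -3/2 + 0 = -3/2)
1/(z(M(P(-5)))*I - 724) = 1/(-√(-3/2)*68 - 724) = 1/(-I*√6/2*68 - 724) = 1/(-34*I*√6 - 724) = 1/(-724 - 34*I*√6)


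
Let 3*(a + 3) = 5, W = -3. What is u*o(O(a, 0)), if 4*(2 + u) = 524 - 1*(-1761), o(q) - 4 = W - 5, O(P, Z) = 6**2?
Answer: -2277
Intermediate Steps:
a = -4/3 (a = -3 + (1/3)*5 = -3 + 5/3 = -4/3 ≈ -1.3333)
O(P, Z) = 36
o(q) = -4 (o(q) = 4 + (-3 - 5) = 4 - 8 = -4)
u = 2277/4 (u = -2 + (524 - 1*(-1761))/4 = -2 + (524 + 1761)/4 = -2 + (1/4)*2285 = -2 + 2285/4 = 2277/4 ≈ 569.25)
u*o(O(a, 0)) = (2277/4)*(-4) = -2277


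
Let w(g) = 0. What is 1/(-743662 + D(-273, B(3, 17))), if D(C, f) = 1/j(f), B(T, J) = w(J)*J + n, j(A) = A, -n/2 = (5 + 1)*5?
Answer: -60/44619721 ≈ -1.3447e-6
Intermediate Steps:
n = -60 (n = -2*(5 + 1)*5 = -12*5 = -2*30 = -60)
B(T, J) = -60 (B(T, J) = 0*J - 60 = 0 - 60 = -60)
D(C, f) = 1/f
1/(-743662 + D(-273, B(3, 17))) = 1/(-743662 + 1/(-60)) = 1/(-743662 - 1/60) = 1/(-44619721/60) = -60/44619721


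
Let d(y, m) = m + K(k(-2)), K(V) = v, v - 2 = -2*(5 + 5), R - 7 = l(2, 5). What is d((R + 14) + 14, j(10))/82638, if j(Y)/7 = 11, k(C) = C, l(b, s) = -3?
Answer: 59/82638 ≈ 0.00071396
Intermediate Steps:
j(Y) = 77 (j(Y) = 7*11 = 77)
R = 4 (R = 7 - 3 = 4)
v = -18 (v = 2 - 2*(5 + 5) = 2 - 2*10 = 2 - 20 = -18)
K(V) = -18
d(y, m) = -18 + m (d(y, m) = m - 18 = -18 + m)
d((R + 14) + 14, j(10))/82638 = (-18 + 77)/82638 = 59*(1/82638) = 59/82638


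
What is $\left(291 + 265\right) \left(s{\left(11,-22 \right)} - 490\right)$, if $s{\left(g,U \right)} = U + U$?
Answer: $-296904$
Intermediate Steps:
$s{\left(g,U \right)} = 2 U$
$\left(291 + 265\right) \left(s{\left(11,-22 \right)} - 490\right) = \left(291 + 265\right) \left(2 \left(-22\right) - 490\right) = 556 \left(-44 - 490\right) = 556 \left(-534\right) = -296904$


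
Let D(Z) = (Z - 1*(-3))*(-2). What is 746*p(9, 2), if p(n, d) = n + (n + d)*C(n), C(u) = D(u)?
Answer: -190230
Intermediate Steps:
D(Z) = -6 - 2*Z (D(Z) = (Z + 3)*(-2) = (3 + Z)*(-2) = -6 - 2*Z)
C(u) = -6 - 2*u
p(n, d) = n + (-6 - 2*n)*(d + n) (p(n, d) = n + (n + d)*(-6 - 2*n) = n + (d + n)*(-6 - 2*n) = n + (-6 - 2*n)*(d + n))
746*p(9, 2) = 746*(9 - 2*2*(3 + 9) - 2*9*(3 + 9)) = 746*(9 - 2*2*12 - 2*9*12) = 746*(9 - 48 - 216) = 746*(-255) = -190230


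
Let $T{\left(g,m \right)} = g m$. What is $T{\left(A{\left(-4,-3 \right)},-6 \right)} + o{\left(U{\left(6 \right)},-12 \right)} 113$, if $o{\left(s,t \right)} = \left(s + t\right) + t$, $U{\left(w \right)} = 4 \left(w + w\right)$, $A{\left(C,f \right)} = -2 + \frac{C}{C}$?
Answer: $2718$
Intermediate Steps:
$A{\left(C,f \right)} = -1$ ($A{\left(C,f \right)} = -2 + 1 = -1$)
$U{\left(w \right)} = 8 w$ ($U{\left(w \right)} = 4 \cdot 2 w = 8 w$)
$o{\left(s,t \right)} = s + 2 t$
$T{\left(A{\left(-4,-3 \right)},-6 \right)} + o{\left(U{\left(6 \right)},-12 \right)} 113 = \left(-1\right) \left(-6\right) + \left(8 \cdot 6 + 2 \left(-12\right)\right) 113 = 6 + \left(48 - 24\right) 113 = 6 + 24 \cdot 113 = 6 + 2712 = 2718$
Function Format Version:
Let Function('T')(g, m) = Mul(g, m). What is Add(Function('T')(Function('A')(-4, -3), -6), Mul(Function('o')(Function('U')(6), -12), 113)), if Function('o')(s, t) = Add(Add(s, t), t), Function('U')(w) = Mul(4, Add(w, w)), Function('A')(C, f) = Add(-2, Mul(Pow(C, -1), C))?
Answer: 2718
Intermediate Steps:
Function('A')(C, f) = -1 (Function('A')(C, f) = Add(-2, 1) = -1)
Function('U')(w) = Mul(8, w) (Function('U')(w) = Mul(4, Mul(2, w)) = Mul(8, w))
Function('o')(s, t) = Add(s, Mul(2, t))
Add(Function('T')(Function('A')(-4, -3), -6), Mul(Function('o')(Function('U')(6), -12), 113)) = Add(Mul(-1, -6), Mul(Add(Mul(8, 6), Mul(2, -12)), 113)) = Add(6, Mul(Add(48, -24), 113)) = Add(6, Mul(24, 113)) = Add(6, 2712) = 2718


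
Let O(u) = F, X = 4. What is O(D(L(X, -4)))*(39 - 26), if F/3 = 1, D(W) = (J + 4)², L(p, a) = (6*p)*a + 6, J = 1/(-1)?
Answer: 39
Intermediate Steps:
J = -1 (J = 1*(-1) = -1)
L(p, a) = 6 + 6*a*p (L(p, a) = 6*a*p + 6 = 6 + 6*a*p)
D(W) = 9 (D(W) = (-1 + 4)² = 3² = 9)
F = 3 (F = 3*1 = 3)
O(u) = 3
O(D(L(X, -4)))*(39 - 26) = 3*(39 - 26) = 3*13 = 39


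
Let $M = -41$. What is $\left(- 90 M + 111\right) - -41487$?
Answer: $45288$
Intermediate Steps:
$\left(- 90 M + 111\right) - -41487 = \left(\left(-90\right) \left(-41\right) + 111\right) - -41487 = \left(3690 + 111\right) + 41487 = 3801 + 41487 = 45288$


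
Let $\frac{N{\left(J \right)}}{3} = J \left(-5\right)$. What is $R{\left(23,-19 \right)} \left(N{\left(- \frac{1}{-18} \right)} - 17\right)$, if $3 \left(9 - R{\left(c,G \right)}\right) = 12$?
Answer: $- \frac{535}{6} \approx -89.167$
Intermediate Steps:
$R{\left(c,G \right)} = 5$ ($R{\left(c,G \right)} = 9 - 4 = 5$)
$N{\left(J \right)} = - 15 J$ ($N{\left(J \right)} = 3 J \left(-5\right) = 3 \left(- 5 J\right) = - 15 J$)
$R{\left(23,-19 \right)} \left(N{\left(- \frac{1}{-18} \right)} - 17\right) = 5 \left(- 15 \left(- \frac{1}{-18}\right) - 17\right) = 5 \left(- 15 \left(\left(-1\right) \left(- \frac{1}{18}\right)\right) - 17\right) = 5 \left(\left(-15\right) \frac{1}{18} - 17\right) = 5 \left(- \frac{5}{6} - 17\right) = 5 \left(- \frac{107}{6}\right) = - \frac{535}{6}$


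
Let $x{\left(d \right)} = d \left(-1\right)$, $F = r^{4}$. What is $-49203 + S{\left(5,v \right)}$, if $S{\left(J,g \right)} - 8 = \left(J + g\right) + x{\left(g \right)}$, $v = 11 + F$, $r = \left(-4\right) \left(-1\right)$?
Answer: $-49190$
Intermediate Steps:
$r = 4$
$F = 256$ ($F = 4^{4} = 256$)
$x{\left(d \right)} = - d$
$v = 267$ ($v = 11 + 256 = 267$)
$S{\left(J,g \right)} = 8 + J$ ($S{\left(J,g \right)} = 8 + \left(\left(J + g\right) - g\right) = 8 + J$)
$-49203 + S{\left(5,v \right)} = -49203 + \left(8 + 5\right) = -49203 + 13 = -49190$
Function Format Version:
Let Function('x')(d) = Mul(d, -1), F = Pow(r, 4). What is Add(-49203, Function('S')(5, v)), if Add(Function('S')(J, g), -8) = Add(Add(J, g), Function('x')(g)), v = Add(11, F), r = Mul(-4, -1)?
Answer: -49190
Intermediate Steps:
r = 4
F = 256 (F = Pow(4, 4) = 256)
Function('x')(d) = Mul(-1, d)
v = 267 (v = Add(11, 256) = 267)
Function('S')(J, g) = Add(8, J) (Function('S')(J, g) = Add(8, Add(Add(J, g), Mul(-1, g))) = Add(8, J))
Add(-49203, Function('S')(5, v)) = Add(-49203, Add(8, 5)) = Add(-49203, 13) = -49190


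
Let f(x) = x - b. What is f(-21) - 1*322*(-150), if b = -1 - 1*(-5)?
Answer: 48275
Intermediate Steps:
b = 4 (b = -1 + 5 = 4)
f(x) = -4 + x (f(x) = x - 1*4 = x - 4 = -4 + x)
f(-21) - 1*322*(-150) = (-4 - 21) - 1*322*(-150) = -25 - 322*(-150) = -25 + 48300 = 48275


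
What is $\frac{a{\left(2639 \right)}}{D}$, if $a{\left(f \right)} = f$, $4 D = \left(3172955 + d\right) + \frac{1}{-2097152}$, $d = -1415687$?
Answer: $\frac{22137536512}{3685258100735} \approx 0.0060071$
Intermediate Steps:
$D = \frac{3685258100735}{8388608}$ ($D = \frac{\left(3172955 - 1415687\right) + \frac{1}{-2097152}}{4} = \frac{1757268 - \frac{1}{2097152}}{4} = \frac{1}{4} \cdot \frac{3685258100735}{2097152} = \frac{3685258100735}{8388608} \approx 4.3932 \cdot 10^{5}$)
$\frac{a{\left(2639 \right)}}{D} = \frac{2639}{\frac{3685258100735}{8388608}} = 2639 \cdot \frac{8388608}{3685258100735} = \frac{22137536512}{3685258100735}$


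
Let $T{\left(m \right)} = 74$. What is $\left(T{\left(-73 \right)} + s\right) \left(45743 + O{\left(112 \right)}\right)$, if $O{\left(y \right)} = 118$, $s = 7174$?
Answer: $332400528$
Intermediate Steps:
$\left(T{\left(-73 \right)} + s\right) \left(45743 + O{\left(112 \right)}\right) = \left(74 + 7174\right) \left(45743 + 118\right) = 7248 \cdot 45861 = 332400528$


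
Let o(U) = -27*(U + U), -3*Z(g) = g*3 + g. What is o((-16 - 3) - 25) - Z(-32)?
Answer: 7000/3 ≈ 2333.3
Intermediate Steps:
Z(g) = -4*g/3 (Z(g) = -(g*3 + g)/3 = -(3*g + g)/3 = -4*g/3)
o(U) = -54*U
o((-16 - 3) - 25) - Z(-32) = -54*((-16 - 3) - 25) - (-4)*(-32)/3 = -54*(-19 - 25) - 1*128/3 = -54*(-44) - 128/3 = 2376 - 128/3 = 7000/3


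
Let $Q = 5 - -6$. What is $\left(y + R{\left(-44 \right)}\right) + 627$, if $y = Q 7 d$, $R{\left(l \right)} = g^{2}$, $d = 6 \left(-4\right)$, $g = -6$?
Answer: $-1185$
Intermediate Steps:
$Q = 11$ ($Q = 5 + 6 = 11$)
$d = -24$
$R{\left(l \right)} = 36$ ($R{\left(l \right)} = \left(-6\right)^{2} = 36$)
$y = -1848$ ($y = 11 \cdot 7 \left(-24\right) = 77 \left(-24\right) = -1848$)
$\left(y + R{\left(-44 \right)}\right) + 627 = \left(-1848 + 36\right) + 627 = -1812 + 627 = -1185$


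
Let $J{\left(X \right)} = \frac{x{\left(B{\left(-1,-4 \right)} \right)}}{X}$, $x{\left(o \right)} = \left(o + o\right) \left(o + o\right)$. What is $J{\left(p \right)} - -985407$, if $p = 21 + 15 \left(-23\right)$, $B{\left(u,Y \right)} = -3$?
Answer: $\frac{8868662}{9} \approx 9.8541 \cdot 10^{5}$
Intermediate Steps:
$p = -324$ ($p = 21 - 345 = -324$)
$x{\left(o \right)} = 4 o^{2}$ ($x{\left(o \right)} = 2 o 2 o = 4 o^{2}$)
$J{\left(X \right)} = \frac{36}{X}$ ($J{\left(X \right)} = \frac{4 \left(-3\right)^{2}}{X} = \frac{4 \cdot 9}{X} = \frac{36}{X}$)
$J{\left(p \right)} - -985407 = \frac{36}{-324} - -985407 = 36 \left(- \frac{1}{324}\right) + 985407 = - \frac{1}{9} + 985407 = \frac{8868662}{9}$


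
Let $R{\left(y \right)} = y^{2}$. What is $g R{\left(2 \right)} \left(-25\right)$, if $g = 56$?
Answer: $-5600$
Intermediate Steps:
$g R{\left(2 \right)} \left(-25\right) = 56 \cdot 2^{2} \left(-25\right) = 56 \cdot 4 \left(-25\right) = 224 \left(-25\right) = -5600$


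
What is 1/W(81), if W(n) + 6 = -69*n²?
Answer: -1/452715 ≈ -2.2089e-6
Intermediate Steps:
W(n) = -6 - 69*n²
1/W(81) = 1/(-6 - 69*81²) = 1/(-6 - 69*6561) = 1/(-6 - 452709) = 1/(-452715) = -1/452715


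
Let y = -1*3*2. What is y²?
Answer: 36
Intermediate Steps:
y = -6 (y = -3*2 = -6)
y² = (-6)² = 36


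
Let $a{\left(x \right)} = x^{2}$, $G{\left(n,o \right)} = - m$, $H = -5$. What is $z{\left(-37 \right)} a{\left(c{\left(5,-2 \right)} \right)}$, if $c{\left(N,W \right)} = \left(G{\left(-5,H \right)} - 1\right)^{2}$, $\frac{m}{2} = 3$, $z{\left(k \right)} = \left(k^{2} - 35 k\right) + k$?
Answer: $6307427$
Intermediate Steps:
$z{\left(k \right)} = k^{2} - 34 k$
$m = 6$ ($m = 2 \cdot 3 = 6$)
$G{\left(n,o \right)} = -6$ ($G{\left(n,o \right)} = \left(-1\right) 6 = -6$)
$c{\left(N,W \right)} = 49$ ($c{\left(N,W \right)} = \left(-6 - 1\right)^{2} = \left(-7\right)^{2} = 49$)
$z{\left(-37 \right)} a{\left(c{\left(5,-2 \right)} \right)} = - 37 \left(-34 - 37\right) 49^{2} = \left(-37\right) \left(-71\right) 2401 = 2627 \cdot 2401 = 6307427$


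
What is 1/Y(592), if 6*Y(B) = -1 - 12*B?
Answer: -6/7105 ≈ -0.00084448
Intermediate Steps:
Y(B) = -1/6 - 2*B (Y(B) = (-1 - 12*B)/6 = -1/6 - 2*B)
1/Y(592) = 1/(-1/6 - 2*592) = 1/(-1/6 - 1184) = 1/(-7105/6) = -6/7105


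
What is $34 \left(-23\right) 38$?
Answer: $-29716$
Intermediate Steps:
$34 \left(-23\right) 38 = \left(-782\right) 38 = -29716$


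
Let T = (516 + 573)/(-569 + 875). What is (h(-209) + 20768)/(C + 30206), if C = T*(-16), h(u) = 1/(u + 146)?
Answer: 22242511/32289642 ≈ 0.68884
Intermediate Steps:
h(u) = 1/(146 + u)
T = 121/34 (T = 1089/306 = 1089*(1/306) = 121/34 ≈ 3.5588)
C = -968/17 (C = (121/34)*(-16) = -968/17 ≈ -56.941)
(h(-209) + 20768)/(C + 30206) = (1/(146 - 209) + 20768)/(-968/17 + 30206) = (1/(-63) + 20768)/(512534/17) = (-1/63 + 20768)*(17/512534) = (1308383/63)*(17/512534) = 22242511/32289642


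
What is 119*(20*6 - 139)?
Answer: -2261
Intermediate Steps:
119*(20*6 - 139) = 119*(120 - 139) = 119*(-19) = -2261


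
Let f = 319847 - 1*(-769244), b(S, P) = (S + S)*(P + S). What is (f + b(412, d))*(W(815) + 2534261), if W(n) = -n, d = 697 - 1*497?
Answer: 4036739654034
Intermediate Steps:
d = 200 (d = 697 - 497 = 200)
b(S, P) = 2*S*(P + S) (b(S, P) = (2*S)*(P + S) = 2*S*(P + S))
f = 1089091 (f = 319847 + 769244 = 1089091)
(f + b(412, d))*(W(815) + 2534261) = (1089091 + 2*412*(200 + 412))*(-1*815 + 2534261) = (1089091 + 2*412*612)*(-815 + 2534261) = (1089091 + 504288)*2533446 = 1593379*2533446 = 4036739654034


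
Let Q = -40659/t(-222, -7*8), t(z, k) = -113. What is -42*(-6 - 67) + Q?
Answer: 387117/113 ≈ 3425.8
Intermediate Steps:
Q = 40659/113 (Q = -40659/(-113) = -40659*(-1/113) = 40659/113 ≈ 359.81)
-42*(-6 - 67) + Q = -42*(-6 - 67) + 40659/113 = -42*(-73) + 40659/113 = 3066 + 40659/113 = 387117/113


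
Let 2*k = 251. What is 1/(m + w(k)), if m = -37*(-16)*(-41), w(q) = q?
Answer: -2/48293 ≈ -4.1414e-5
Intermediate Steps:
k = 251/2 (k = (½)*251 = 251/2 ≈ 125.50)
m = -24272 (m = 592*(-41) = -24272)
1/(m + w(k)) = 1/(-24272 + 251/2) = 1/(-48293/2) = -2/48293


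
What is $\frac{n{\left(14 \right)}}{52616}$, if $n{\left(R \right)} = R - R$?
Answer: $0$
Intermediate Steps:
$n{\left(R \right)} = 0$
$\frac{n{\left(14 \right)}}{52616} = \frac{0}{52616} = 0 \cdot \frac{1}{52616} = 0$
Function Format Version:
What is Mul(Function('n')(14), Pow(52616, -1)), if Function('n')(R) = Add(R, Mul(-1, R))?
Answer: 0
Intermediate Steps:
Function('n')(R) = 0
Mul(Function('n')(14), Pow(52616, -1)) = Mul(0, Pow(52616, -1)) = Mul(0, Rational(1, 52616)) = 0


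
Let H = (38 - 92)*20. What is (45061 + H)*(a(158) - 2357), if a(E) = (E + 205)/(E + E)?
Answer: -32741611469/316 ≈ -1.0361e+8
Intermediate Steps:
a(E) = (205 + E)/(2*E) (a(E) = (205 + E)/((2*E)) = (205 + E)*(1/(2*E)) = (205 + E)/(2*E))
H = -1080 (H = -54*20 = -1080)
(45061 + H)*(a(158) - 2357) = (45061 - 1080)*((½)*(205 + 158)/158 - 2357) = 43981*((½)*(1/158)*363 - 2357) = 43981*(363/316 - 2357) = 43981*(-744449/316) = -32741611469/316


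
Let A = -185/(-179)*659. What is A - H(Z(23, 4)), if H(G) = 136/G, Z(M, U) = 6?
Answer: 353573/537 ≈ 658.42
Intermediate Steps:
A = 121915/179 (A = -185*(-1/179)*659 = (185/179)*659 = 121915/179 ≈ 681.09)
A - H(Z(23, 4)) = 121915/179 - 136/6 = 121915/179 - 1*68/3 = 121915/179 - 68/3 = 353573/537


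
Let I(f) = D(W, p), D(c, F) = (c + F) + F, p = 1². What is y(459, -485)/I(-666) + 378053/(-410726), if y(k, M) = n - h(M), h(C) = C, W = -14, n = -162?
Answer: -68600567/2464356 ≈ -27.837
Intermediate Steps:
p = 1
D(c, F) = c + 2*F (D(c, F) = (F + c) + F = c + 2*F)
I(f) = -12 (I(f) = -14 + 2*1 = -14 + 2 = -12)
y(k, M) = -162 - M
y(459, -485)/I(-666) + 378053/(-410726) = (-162 - 1*(-485))/(-12) + 378053/(-410726) = (-162 + 485)*(-1/12) + 378053*(-1/410726) = 323*(-1/12) - 378053/410726 = -323/12 - 378053/410726 = -68600567/2464356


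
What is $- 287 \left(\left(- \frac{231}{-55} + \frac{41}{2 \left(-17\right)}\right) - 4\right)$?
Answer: $\frac{49077}{170} \approx 288.69$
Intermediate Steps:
$- 287 \left(\left(- \frac{231}{-55} + \frac{41}{2 \left(-17\right)}\right) - 4\right) = - 287 \left(\left(\left(-231\right) \left(- \frac{1}{55}\right) + \frac{41}{-34}\right) - 4\right) = - 287 \left(\left(\frac{21}{5} + 41 \left(- \frac{1}{34}\right)\right) - 4\right) = - 287 \left(\left(\frac{21}{5} - \frac{41}{34}\right) - 4\right) = - 287 \left(\frac{509}{170} - 4\right) = \left(-287\right) \left(- \frac{171}{170}\right) = \frac{49077}{170}$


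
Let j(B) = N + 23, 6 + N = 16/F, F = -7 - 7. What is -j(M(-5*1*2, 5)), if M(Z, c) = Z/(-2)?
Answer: -111/7 ≈ -15.857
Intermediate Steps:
F = -14
M(Z, c) = -Z/2 (M(Z, c) = Z*(-1/2) = -Z/2)
N = -50/7 (N = -6 + 16/(-14) = -6 + 16*(-1/14) = -6 - 8/7 = -50/7 ≈ -7.1429)
j(B) = 111/7 (j(B) = -50/7 + 23 = 111/7)
-j(M(-5*1*2, 5)) = -1*111/7 = -111/7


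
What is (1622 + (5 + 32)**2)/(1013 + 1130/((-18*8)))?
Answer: 215352/72371 ≈ 2.9757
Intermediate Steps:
(1622 + (5 + 32)**2)/(1013 + 1130/((-18*8))) = (1622 + 37**2)/(1013 + 1130/(-144)) = (1622 + 1369)/(1013 + 1130*(-1/144)) = 2991/(1013 - 565/72) = 2991/(72371/72) = 2991*(72/72371) = 215352/72371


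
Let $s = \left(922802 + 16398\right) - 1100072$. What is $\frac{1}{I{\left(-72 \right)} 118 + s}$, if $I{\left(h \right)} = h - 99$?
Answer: $- \frac{1}{181050} \approx -5.5233 \cdot 10^{-6}$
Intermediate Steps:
$I{\left(h \right)} = -99 + h$ ($I{\left(h \right)} = h - 99 = -99 + h$)
$s = -160872$ ($s = 939200 - 1100072 = -160872$)
$\frac{1}{I{\left(-72 \right)} 118 + s} = \frac{1}{\left(-99 - 72\right) 118 - 160872} = \frac{1}{\left(-171\right) 118 - 160872} = \frac{1}{-20178 - 160872} = \frac{1}{-181050} = - \frac{1}{181050}$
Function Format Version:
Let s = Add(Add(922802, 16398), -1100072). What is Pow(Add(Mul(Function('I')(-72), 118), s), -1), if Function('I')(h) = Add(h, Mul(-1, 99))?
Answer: Rational(-1, 181050) ≈ -5.5233e-6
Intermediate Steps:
Function('I')(h) = Add(-99, h) (Function('I')(h) = Add(h, -99) = Add(-99, h))
s = -160872 (s = Add(939200, -1100072) = -160872)
Pow(Add(Mul(Function('I')(-72), 118), s), -1) = Pow(Add(Mul(Add(-99, -72), 118), -160872), -1) = Pow(Add(Mul(-171, 118), -160872), -1) = Pow(Add(-20178, -160872), -1) = Pow(-181050, -1) = Rational(-1, 181050)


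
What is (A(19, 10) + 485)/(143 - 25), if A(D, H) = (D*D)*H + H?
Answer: 4105/118 ≈ 34.788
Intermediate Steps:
A(D, H) = H + H*D² (A(D, H) = D²*H + H = H*D² + H = H + H*D²)
(A(19, 10) + 485)/(143 - 25) = (10*(1 + 19²) + 485)/(143 - 25) = (10*(1 + 361) + 485)/118 = (10*362 + 485)*(1/118) = (3620 + 485)*(1/118) = 4105*(1/118) = 4105/118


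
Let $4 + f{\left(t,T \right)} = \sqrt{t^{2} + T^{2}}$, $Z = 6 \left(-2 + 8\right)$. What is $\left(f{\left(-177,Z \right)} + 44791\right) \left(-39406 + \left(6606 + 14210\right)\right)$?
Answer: $-832590330 - 278850 \sqrt{145} \approx -8.3595 \cdot 10^{8}$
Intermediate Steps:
$Z = 36$ ($Z = 6 \cdot 6 = 36$)
$f{\left(t,T \right)} = -4 + \sqrt{T^{2} + t^{2}}$ ($f{\left(t,T \right)} = -4 + \sqrt{t^{2} + T^{2}} = -4 + \sqrt{T^{2} + t^{2}}$)
$\left(f{\left(-177,Z \right)} + 44791\right) \left(-39406 + \left(6606 + 14210\right)\right) = \left(\left(-4 + \sqrt{36^{2} + \left(-177\right)^{2}}\right) + 44791\right) \left(-39406 + \left(6606 + 14210\right)\right) = \left(\left(-4 + \sqrt{1296 + 31329}\right) + 44791\right) \left(-39406 + 20816\right) = \left(\left(-4 + \sqrt{32625}\right) + 44791\right) \left(-18590\right) = \left(\left(-4 + 15 \sqrt{145}\right) + 44791\right) \left(-18590\right) = \left(44787 + 15 \sqrt{145}\right) \left(-18590\right) = -832590330 - 278850 \sqrt{145}$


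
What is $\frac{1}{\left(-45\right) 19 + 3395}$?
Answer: $\frac{1}{2540} \approx 0.0003937$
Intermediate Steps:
$\frac{1}{\left(-45\right) 19 + 3395} = \frac{1}{-855 + 3395} = \frac{1}{2540}$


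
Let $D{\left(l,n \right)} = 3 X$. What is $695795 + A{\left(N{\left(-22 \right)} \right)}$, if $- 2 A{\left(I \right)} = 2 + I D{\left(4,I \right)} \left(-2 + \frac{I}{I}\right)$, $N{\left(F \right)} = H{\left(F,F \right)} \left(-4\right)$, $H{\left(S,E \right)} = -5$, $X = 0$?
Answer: $695794$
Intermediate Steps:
$D{\left(l,n \right)} = 0$ ($D{\left(l,n \right)} = 3 \cdot 0 = 0$)
$N{\left(F \right)} = 20$ ($N{\left(F \right)} = \left(-5\right) \left(-4\right) = 20$)
$A{\left(I \right)} = -1$ ($A{\left(I \right)} = - \frac{2 + I 0 \left(-2 + \frac{I}{I}\right)}{2} = - \frac{2 + I 0 \left(-2 + 1\right)}{2} = - \frac{2 + I 0 \left(-1\right)}{2} = - \frac{2 + I 0}{2} = - \frac{2 + 0}{2} = \left(- \frac{1}{2}\right) 2 = -1$)
$695795 + A{\left(N{\left(-22 \right)} \right)} = 695795 - 1 = 695794$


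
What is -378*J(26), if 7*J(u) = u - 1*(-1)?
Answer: -1458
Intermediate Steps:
J(u) = 1/7 + u/7 (J(u) = (u - 1*(-1))/7 = (u + 1)/7 = (1 + u)/7 = 1/7 + u/7)
-378*J(26) = -378*(1/7 + (1/7)*26) = -378*(1/7 + 26/7) = -378*27/7 = -1458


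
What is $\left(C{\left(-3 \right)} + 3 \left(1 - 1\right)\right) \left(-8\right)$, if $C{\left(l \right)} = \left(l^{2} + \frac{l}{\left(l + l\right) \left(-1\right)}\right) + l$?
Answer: $-44$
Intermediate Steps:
$C{\left(l \right)} = - \frac{1}{2} + l + l^{2}$ ($C{\left(l \right)} = \left(l^{2} + \frac{l}{2 l \left(-1\right)}\right) + l = \left(l^{2} + \frac{l}{\left(-2\right) l}\right) + l = \left(l^{2} + - \frac{1}{2 l} l\right) + l = \left(l^{2} - \frac{1}{2}\right) + l = \left(- \frac{1}{2} + l^{2}\right) + l = - \frac{1}{2} + l + l^{2}$)
$\left(C{\left(-3 \right)} + 3 \left(1 - 1\right)\right) \left(-8\right) = \left(\left(- \frac{1}{2} - 3 + \left(-3\right)^{2}\right) + 3 \left(1 - 1\right)\right) \left(-8\right) = \left(\left(- \frac{1}{2} - 3 + 9\right) + 3 \cdot 0\right) \left(-8\right) = \left(\frac{11}{2} + 0\right) \left(-8\right) = \frac{11}{2} \left(-8\right) = -44$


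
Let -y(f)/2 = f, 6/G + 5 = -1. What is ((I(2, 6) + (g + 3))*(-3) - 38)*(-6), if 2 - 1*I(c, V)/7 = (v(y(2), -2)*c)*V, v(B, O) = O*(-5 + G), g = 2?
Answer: -17574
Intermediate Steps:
G = -1 (G = 6/(-5 - 1) = 6/(-6) = 6*(-1/6) = -1)
y(f) = -2*f
v(B, O) = -6*O (v(B, O) = O*(-5 - 1) = O*(-6) = -6*O)
I(c, V) = 14 - 84*V*c (I(c, V) = 14 - 7*(-6*(-2))*c*V = 14 - 7*12*c*V = 14 - 84*V*c)
((I(2, 6) + (g + 3))*(-3) - 38)*(-6) = (((14 - 84*6*2) + (2 + 3))*(-3) - 38)*(-6) = (((14 - 1008) + 5)*(-3) - 38)*(-6) = ((-994 + 5)*(-3) - 38)*(-6) = (-989*(-3) - 38)*(-6) = (2967 - 38)*(-6) = 2929*(-6) = -17574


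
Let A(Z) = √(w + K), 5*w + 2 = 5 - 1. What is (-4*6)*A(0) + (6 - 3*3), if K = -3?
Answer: -3 - 24*I*√65/5 ≈ -3.0 - 38.699*I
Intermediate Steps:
w = ⅖ (w = -⅖ + (5 - 1)/5 = -⅖ + (⅕)*4 = -⅖ + ⅘ = ⅖ ≈ 0.40000)
A(Z) = I*√65/5 (A(Z) = √(⅖ - 3) = √(-13/5) = I*√65/5)
(-4*6)*A(0) + (6 - 3*3) = (-4*6)*(I*√65/5) + (6 - 3*3) = -24*I*√65/5 + (6 - 9) = -24*I*√65/5 - 3 = -3 - 24*I*√65/5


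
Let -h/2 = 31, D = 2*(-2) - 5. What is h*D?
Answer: 558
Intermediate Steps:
D = -9 (D = -4 - 5 = -9)
h = -62 (h = -2*31 = -62)
h*D = -62*(-9) = 558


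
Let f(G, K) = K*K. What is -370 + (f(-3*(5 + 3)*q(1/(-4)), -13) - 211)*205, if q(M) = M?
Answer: -8980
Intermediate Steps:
f(G, K) = K²
-370 + (f(-3*(5 + 3)*q(1/(-4)), -13) - 211)*205 = -370 + ((-13)² - 211)*205 = -370 + (169 - 211)*205 = -370 - 42*205 = -370 - 8610 = -8980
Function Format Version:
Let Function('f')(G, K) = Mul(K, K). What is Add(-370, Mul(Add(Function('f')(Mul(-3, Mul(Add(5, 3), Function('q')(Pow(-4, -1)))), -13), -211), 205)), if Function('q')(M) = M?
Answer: -8980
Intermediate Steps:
Function('f')(G, K) = Pow(K, 2)
Add(-370, Mul(Add(Function('f')(Mul(-3, Mul(Add(5, 3), Function('q')(Pow(-4, -1)))), -13), -211), 205)) = Add(-370, Mul(Add(Pow(-13, 2), -211), 205)) = Add(-370, Mul(Add(169, -211), 205)) = Add(-370, Mul(-42, 205)) = Add(-370, -8610) = -8980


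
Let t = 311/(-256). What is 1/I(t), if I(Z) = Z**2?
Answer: 65536/96721 ≈ 0.67758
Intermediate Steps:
t = -311/256 (t = 311*(-1/256) = -311/256 ≈ -1.2148)
1/I(t) = 1/((-311/256)**2) = 1/(96721/65536) = 65536/96721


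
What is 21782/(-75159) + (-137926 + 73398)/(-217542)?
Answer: 18560018/2725039863 ≈ 0.0068109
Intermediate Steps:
21782/(-75159) + (-137926 + 73398)/(-217542) = 21782*(-1/75159) - 64528*(-1/217542) = -21782/75159 + 32264/108771 = 18560018/2725039863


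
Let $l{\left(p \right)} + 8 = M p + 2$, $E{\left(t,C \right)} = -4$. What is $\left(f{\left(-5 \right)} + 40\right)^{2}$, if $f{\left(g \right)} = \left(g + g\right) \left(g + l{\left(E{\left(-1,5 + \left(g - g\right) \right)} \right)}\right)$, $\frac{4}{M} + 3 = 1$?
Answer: $4900$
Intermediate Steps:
$M = -2$ ($M = \frac{4}{-3 + 1} = \frac{4}{-2} = 4 \left(- \frac{1}{2}\right) = -2$)
$l{\left(p \right)} = -6 - 2 p$ ($l{\left(p \right)} = -8 - \left(-2 + 2 p\right) = -6 - 2 p$)
$f{\left(g \right)} = 2 g \left(2 + g\right)$ ($f{\left(g \right)} = \left(g + g\right) \left(g - -2\right) = 2 g \left(g + \left(-6 + 8\right)\right) = 2 g \left(g + 2\right) = 2 g \left(2 + g\right)$)
$\left(f{\left(-5 \right)} + 40\right)^{2} = \left(2 \left(-5\right) \left(2 - 5\right) + 40\right)^{2} = \left(2 \left(-5\right) \left(-3\right) + 40\right)^{2} = \left(30 + 40\right)^{2} = 70^{2} = 4900$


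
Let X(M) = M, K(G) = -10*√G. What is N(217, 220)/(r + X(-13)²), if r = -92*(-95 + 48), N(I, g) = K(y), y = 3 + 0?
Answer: -10*√3/4493 ≈ -0.0038550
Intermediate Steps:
y = 3
N(I, g) = -10*√3
r = 4324 (r = -92*(-47) = 4324)
N(217, 220)/(r + X(-13)²) = (-10*√3)/(4324 + (-13)²) = (-10*√3)/(4324 + 169) = -10*√3/4493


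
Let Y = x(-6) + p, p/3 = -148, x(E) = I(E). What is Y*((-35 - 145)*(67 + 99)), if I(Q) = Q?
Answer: 13446000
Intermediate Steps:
x(E) = E
p = -444 (p = 3*(-148) = -444)
Y = -450 (Y = -6 - 444 = -450)
Y*((-35 - 145)*(67 + 99)) = -450*(-35 - 145)*(67 + 99) = -(-81000)*166 = -450*(-29880) = 13446000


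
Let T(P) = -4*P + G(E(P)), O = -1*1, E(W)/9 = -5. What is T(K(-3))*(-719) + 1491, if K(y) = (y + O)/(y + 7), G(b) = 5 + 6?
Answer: -9294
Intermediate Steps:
E(W) = -45 (E(W) = 9*(-5) = -45)
O = -1
G(b) = 11
K(y) = (-1 + y)/(7 + y) (K(y) = (y - 1)/(y + 7) = (-1 + y)/(7 + y))
T(P) = 11 - 4*P (T(P) = -4*P + 11 = 11 - 4*P)
T(K(-3))*(-719) + 1491 = (11 - 4*(-1 - 3)/(7 - 3))*(-719) + 1491 = (11 - 4*(-4)/4)*(-719) + 1491 = (11 - (-4))*(-719) + 1491 = (11 - 4*(-1))*(-719) + 1491 = (11 + 4)*(-719) + 1491 = 15*(-719) + 1491 = -10785 + 1491 = -9294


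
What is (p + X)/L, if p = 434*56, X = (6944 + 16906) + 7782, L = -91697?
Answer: -55936/91697 ≈ -0.61001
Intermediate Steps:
X = 31632 (X = 23850 + 7782 = 31632)
p = 24304
(p + X)/L = (24304 + 31632)/(-91697) = 55936*(-1/91697) = -55936/91697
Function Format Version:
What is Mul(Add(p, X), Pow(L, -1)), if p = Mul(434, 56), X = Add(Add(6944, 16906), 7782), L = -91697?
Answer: Rational(-55936, 91697) ≈ -0.61001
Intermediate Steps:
X = 31632 (X = Add(23850, 7782) = 31632)
p = 24304
Mul(Add(p, X), Pow(L, -1)) = Mul(Add(24304, 31632), Pow(-91697, -1)) = Mul(55936, Rational(-1, 91697)) = Rational(-55936, 91697)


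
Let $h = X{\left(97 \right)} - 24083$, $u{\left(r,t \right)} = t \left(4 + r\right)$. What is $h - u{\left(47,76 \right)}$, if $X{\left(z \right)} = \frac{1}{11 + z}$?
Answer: $- \frac{3019571}{108} \approx -27959.0$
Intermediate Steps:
$h = - \frac{2600963}{108}$ ($h = \frac{1}{11 + 97} - 24083 = \frac{1}{108} - 24083 = - \frac{2600963}{108} \approx -24083.0$)
$h - u{\left(47,76 \right)} = - \frac{2600963}{108} - 76 \left(4 + 47\right) = - \frac{2600963}{108} - 76 \cdot 51 = - \frac{2600963}{108} - 3876 = - \frac{3019571}{108}$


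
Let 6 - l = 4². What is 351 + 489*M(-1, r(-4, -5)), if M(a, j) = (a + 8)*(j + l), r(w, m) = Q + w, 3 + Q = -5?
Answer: -74955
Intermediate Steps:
Q = -8 (Q = -3 - 5 = -8)
l = -10 (l = 6 - 1*4² = 6 - 1*16 = 6 - 16 = -10)
r(w, m) = -8 + w
M(a, j) = (-10 + j)*(8 + a) (M(a, j) = (a + 8)*(j - 10) = (8 + a)*(-10 + j) = (-10 + j)*(8 + a))
351 + 489*M(-1, r(-4, -5)) = 351 + 489*(-80 - 10*(-1) + 8*(-8 - 4) - (-8 - 4)) = 351 + 489*(-80 + 10 + 8*(-12) - 1*(-12)) = 351 + 489*(-80 + 10 - 96 + 12) = 351 + 489*(-154) = 351 - 75306 = -74955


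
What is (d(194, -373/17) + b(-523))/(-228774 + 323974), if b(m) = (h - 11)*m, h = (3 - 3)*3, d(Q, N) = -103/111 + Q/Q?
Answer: 638591/10567200 ≈ 0.060431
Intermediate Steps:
d(Q, N) = 8/111 (d(Q, N) = -103*1/111 + 1 = -103/111 + 1 = 8/111)
h = 0 (h = 0*3 = 0)
b(m) = -11*m (b(m) = (0 - 11)*m = -11*m)
(d(194, -373/17) + b(-523))/(-228774 + 323974) = (8/111 - 11*(-523))/(-228774 + 323974) = (8/111 + 5753)/95200 = (638591/111)*(1/95200) = 638591/10567200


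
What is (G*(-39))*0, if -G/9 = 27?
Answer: 0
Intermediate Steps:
G = -243 (G = -9*27 = -243)
(G*(-39))*0 = -243*(-39)*0 = 9477*0 = 0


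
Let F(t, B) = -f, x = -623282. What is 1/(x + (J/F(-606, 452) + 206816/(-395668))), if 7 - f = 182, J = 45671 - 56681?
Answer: -494585/308297302952 ≈ -1.6042e-6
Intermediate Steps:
J = -11010
f = -175 (f = 7 - 1*182 = 7 - 182 = -175)
F(t, B) = 175 (F(t, B) = -1*(-175) = 175)
1/(x + (J/F(-606, 452) + 206816/(-395668))) = 1/(-623282 + (-11010/175 + 206816/(-395668))) = 1/(-623282 + (-11010*1/175 + 206816*(-1/395668))) = 1/(-623282 + (-2202/35 - 51704/98917)) = 1/(-623282 - 31374982/494585) = 1/(-308297302952/494585) = -494585/308297302952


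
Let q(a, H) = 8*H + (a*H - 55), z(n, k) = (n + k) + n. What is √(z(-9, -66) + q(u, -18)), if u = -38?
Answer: √401 ≈ 20.025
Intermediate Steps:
z(n, k) = k + 2*n (z(n, k) = (k + n) + n = k + 2*n)
q(a, H) = -55 + 8*H + H*a (q(a, H) = 8*H + (H*a - 55) = 8*H + (-55 + H*a) = -55 + 8*H + H*a)
√(z(-9, -66) + q(u, -18)) = √((-66 + 2*(-9)) + (-55 + 8*(-18) - 18*(-38))) = √((-66 - 18) + (-55 - 144 + 684)) = √(-84 + 485) = √401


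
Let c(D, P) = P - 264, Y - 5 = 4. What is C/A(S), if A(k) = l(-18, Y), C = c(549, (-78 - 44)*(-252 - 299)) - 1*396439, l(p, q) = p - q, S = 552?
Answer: 12203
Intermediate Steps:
Y = 9 (Y = 5 + 4 = 9)
c(D, P) = -264 + P
C = -329481 (C = (-264 + (-78 - 44)*(-252 - 299)) - 1*396439 = (-264 - 122*(-551)) - 396439 = (-264 + 67222) - 396439 = 66958 - 396439 = -329481)
A(k) = -27 (A(k) = -18 - 1*9 = -18 - 9 = -27)
C/A(S) = -329481/(-27) = -329481*(-1/27) = 12203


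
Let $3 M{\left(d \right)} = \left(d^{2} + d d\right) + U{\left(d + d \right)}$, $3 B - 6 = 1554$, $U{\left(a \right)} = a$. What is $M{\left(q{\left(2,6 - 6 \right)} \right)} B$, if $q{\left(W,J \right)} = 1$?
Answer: $\frac{2080}{3} \approx 693.33$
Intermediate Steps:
$B = 520$ ($B = 2 + \frac{1}{3} \cdot 1554 = 2 + 518 = 520$)
$M{\left(d \right)} = \frac{2 d}{3} + \frac{2 d^{2}}{3}$ ($M{\left(d \right)} = \frac{\left(d^{2} + d d\right) + \left(d + d\right)}{3} = \frac{\left(d^{2} + d^{2}\right) + 2 d}{3} = \frac{2 d^{2} + 2 d}{3} = \frac{2 d + 2 d^{2}}{3} = \frac{2 d}{3} + \frac{2 d^{2}}{3}$)
$M{\left(q{\left(2,6 - 6 \right)} \right)} B = \frac{2}{3} \cdot 1 \left(1 + 1\right) 520 = \frac{2}{3} \cdot 1 \cdot 2 \cdot 520 = \frac{4}{3} \cdot 520 = \frac{2080}{3}$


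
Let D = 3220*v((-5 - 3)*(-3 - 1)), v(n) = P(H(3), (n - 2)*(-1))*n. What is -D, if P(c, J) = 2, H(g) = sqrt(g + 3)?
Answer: -206080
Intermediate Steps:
H(g) = sqrt(3 + g)
v(n) = 2*n
D = 206080 (D = 3220*(2*((-5 - 3)*(-3 - 1))) = 3220*(2*(-8*(-4))) = 3220*(2*32) = 3220*64 = 206080)
-D = -1*206080 = -206080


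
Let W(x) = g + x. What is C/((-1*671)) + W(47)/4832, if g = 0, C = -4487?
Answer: 21712721/3242272 ≈ 6.6968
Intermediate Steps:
W(x) = x (W(x) = 0 + x = x)
C/((-1*671)) + W(47)/4832 = -4487/((-1*671)) + 47/4832 = -4487/(-671) + 47*(1/4832) = -4487*(-1/671) + 47/4832 = 4487/671 + 47/4832 = 21712721/3242272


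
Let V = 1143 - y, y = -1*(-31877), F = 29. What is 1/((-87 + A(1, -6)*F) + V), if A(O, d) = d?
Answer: -1/30995 ≈ -3.2263e-5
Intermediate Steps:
y = 31877
V = -30734 (V = 1143 - 1*31877 = 1143 - 31877 = -30734)
1/((-87 + A(1, -6)*F) + V) = 1/((-87 - 6*29) - 30734) = 1/((-87 - 174) - 30734) = 1/(-261 - 30734) = 1/(-30995) = -1/30995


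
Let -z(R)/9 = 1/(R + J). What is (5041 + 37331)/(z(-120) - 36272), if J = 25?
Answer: -4025340/3445831 ≈ -1.1682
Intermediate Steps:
z(R) = -9/(25 + R) (z(R) = -9/(R + 25) = -9/(25 + R))
(5041 + 37331)/(z(-120) - 36272) = (5041 + 37331)/(-9/(25 - 120) - 36272) = 42372/(-9/(-95) - 36272) = 42372/(-9*(-1/95) - 36272) = 42372/(9/95 - 36272) = 42372/(-3445831/95) = 42372*(-95/3445831) = -4025340/3445831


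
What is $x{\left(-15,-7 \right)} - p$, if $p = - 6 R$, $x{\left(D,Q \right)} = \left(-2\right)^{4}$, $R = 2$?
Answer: $28$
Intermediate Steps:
$x{\left(D,Q \right)} = 16$
$p = -12$ ($p = \left(-6\right) 2 = -12$)
$x{\left(-15,-7 \right)} - p = 16 - -12 = 16 + 12 = 28$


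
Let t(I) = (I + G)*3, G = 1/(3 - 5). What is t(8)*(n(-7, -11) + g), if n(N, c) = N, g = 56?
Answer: 2205/2 ≈ 1102.5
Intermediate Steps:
G = -1/2 (G = 1/(-2) = -1/2 ≈ -0.50000)
t(I) = -3/2 + 3*I (t(I) = (I - 1/2)*3 = (-1/2 + I)*3 = -3/2 + 3*I)
t(8)*(n(-7, -11) + g) = (-3/2 + 3*8)*(-7 + 56) = (-3/2 + 24)*49 = (45/2)*49 = 2205/2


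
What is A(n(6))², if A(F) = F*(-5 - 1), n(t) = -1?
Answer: 36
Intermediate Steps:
A(F) = -6*F (A(F) = F*(-6) = -6*F)
A(n(6))² = (-6*(-1))² = 6² = 36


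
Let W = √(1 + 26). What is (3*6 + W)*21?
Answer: 378 + 63*√3 ≈ 487.12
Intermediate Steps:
W = 3*√3 (W = √27 = 3*√3 ≈ 5.1962)
(3*6 + W)*21 = (3*6 + 3*√3)*21 = (18 + 3*√3)*21 = 378 + 63*√3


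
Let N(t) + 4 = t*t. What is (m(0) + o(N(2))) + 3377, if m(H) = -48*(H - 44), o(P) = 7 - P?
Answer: 5496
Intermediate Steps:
N(t) = -4 + t² (N(t) = -4 + t*t = -4 + t²)
m(H) = 2112 - 48*H (m(H) = -48*(-44 + H) = 2112 - 48*H)
(m(0) + o(N(2))) + 3377 = ((2112 - 48*0) + (7 - (-4 + 2²))) + 3377 = ((2112 + 0) + (7 - (-4 + 4))) + 3377 = (2112 + (7 - 1*0)) + 3377 = (2112 + (7 + 0)) + 3377 = (2112 + 7) + 3377 = 2119 + 3377 = 5496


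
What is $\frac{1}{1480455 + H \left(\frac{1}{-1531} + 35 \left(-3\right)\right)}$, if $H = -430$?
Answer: $\frac{1531}{2335701685} \approx 6.5548 \cdot 10^{-7}$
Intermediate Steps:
$\frac{1}{1480455 + H \left(\frac{1}{-1531} + 35 \left(-3\right)\right)} = \frac{1}{1480455 - 430 \left(\frac{1}{-1531} + 35 \left(-3\right)\right)} = \frac{1}{1480455 - 430 \left(- \frac{1}{1531} - 105\right)} = \frac{1}{1480455 - - \frac{69125080}{1531}} = \frac{1}{1480455 + \frac{69125080}{1531}} = \frac{1}{\frac{2335701685}{1531}} = \frac{1531}{2335701685}$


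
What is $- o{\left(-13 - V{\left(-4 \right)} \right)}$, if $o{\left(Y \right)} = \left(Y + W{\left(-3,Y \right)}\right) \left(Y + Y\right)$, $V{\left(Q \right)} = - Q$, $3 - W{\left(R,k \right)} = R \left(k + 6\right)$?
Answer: $-1598$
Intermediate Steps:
$W{\left(R,k \right)} = 3 - R \left(6 + k\right)$ ($W{\left(R,k \right)} = 3 - R \left(k + 6\right) = 3 - R \left(6 + k\right)$)
$o{\left(Y \right)} = 2 Y \left(21 + 4 Y\right)$ ($o{\left(Y \right)} = \left(Y - \left(-21 - 3 Y\right)\right) \left(Y + Y\right) = \left(Y + \left(3 + 18 + 3 Y\right)\right) 2 Y = \left(Y + \left(21 + 3 Y\right)\right) 2 Y = \left(21 + 4 Y\right) 2 Y = 2 Y \left(21 + 4 Y\right)$)
$- o{\left(-13 - V{\left(-4 \right)} \right)} = - 2 \left(-13 - \left(-1\right) \left(-4\right)\right) \left(21 + 4 \left(-13 - \left(-1\right) \left(-4\right)\right)\right) = - 2 \left(-13 - 4\right) \left(21 + 4 \left(-13 - 4\right)\right) = - 2 \left(-17\right) \left(21 + 4 \left(-17\right)\right) = - 2 \left(-17\right) \left(21 - 68\right) = - 2 \left(-17\right) \left(-47\right) = \left(-1\right) 1598 = -1598$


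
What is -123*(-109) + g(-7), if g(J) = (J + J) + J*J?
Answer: 13442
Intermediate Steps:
g(J) = J² + 2*J (g(J) = 2*J + J² = J² + 2*J)
-123*(-109) + g(-7) = -123*(-109) - 7*(2 - 7) = 13407 - 7*(-5) = 13407 + 35 = 13442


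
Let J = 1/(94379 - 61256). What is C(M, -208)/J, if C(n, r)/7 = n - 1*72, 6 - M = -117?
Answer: 11824911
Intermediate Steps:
M = 123 (M = 6 - 1*(-117) = 6 + 117 = 123)
C(n, r) = -504 + 7*n (C(n, r) = 7*(n - 1*72) = 7*(n - 72) = 7*(-72 + n) = -504 + 7*n)
J = 1/33123 ≈ 3.0191e-5
C(M, -208)/J = (-504 + 7*123)/(1/33123) = (-504 + 861)*33123 = 357*33123 = 11824911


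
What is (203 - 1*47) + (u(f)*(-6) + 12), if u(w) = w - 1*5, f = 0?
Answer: 198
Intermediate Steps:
u(w) = -5 + w (u(w) = w - 5 = -5 + w)
(203 - 1*47) + (u(f)*(-6) + 12) = (203 - 1*47) + ((-5 + 0)*(-6) + 12) = (203 - 47) + (-5*(-6) + 12) = 156 + (30 + 12) = 156 + 42 = 198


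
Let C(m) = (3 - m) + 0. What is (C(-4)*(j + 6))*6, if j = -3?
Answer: 126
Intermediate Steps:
C(m) = 3 - m
(C(-4)*(j + 6))*6 = ((3 - 1*(-4))*(-3 + 6))*6 = ((3 + 4)*3)*6 = (7*3)*6 = 21*6 = 126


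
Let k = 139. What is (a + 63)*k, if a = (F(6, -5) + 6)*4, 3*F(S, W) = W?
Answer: 33499/3 ≈ 11166.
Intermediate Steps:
F(S, W) = W/3
a = 52/3 (a = ((⅓)*(-5) + 6)*4 = (-5/3 + 6)*4 = (13/3)*4 = 52/3 ≈ 17.333)
(a + 63)*k = (52/3 + 63)*139 = (241/3)*139 = 33499/3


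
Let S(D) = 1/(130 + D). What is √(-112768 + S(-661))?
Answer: I*√3532908731/177 ≈ 335.81*I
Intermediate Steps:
√(-112768 + S(-661)) = √(-112768 + 1/(130 - 661)) = √(-112768 + 1/(-531)) = √(-112768 - 1/531) = √(-59879809/531) = I*√3532908731/177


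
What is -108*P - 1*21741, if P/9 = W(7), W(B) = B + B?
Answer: -35349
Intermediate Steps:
W(B) = 2*B
P = 126 (P = 9*(2*7) = 9*14 = 126)
-108*P - 1*21741 = -108*126 - 1*21741 = -13608 - 21741 = -35349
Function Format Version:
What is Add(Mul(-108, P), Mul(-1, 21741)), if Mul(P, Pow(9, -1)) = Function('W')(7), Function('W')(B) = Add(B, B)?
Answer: -35349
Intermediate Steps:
Function('W')(B) = Mul(2, B)
P = 126 (P = Mul(9, Mul(2, 7)) = Mul(9, 14) = 126)
Add(Mul(-108, P), Mul(-1, 21741)) = Add(Mul(-108, 126), Mul(-1, 21741)) = Add(-13608, -21741) = -35349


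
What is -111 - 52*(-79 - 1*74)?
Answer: 7845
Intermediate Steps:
-111 - 52*(-79 - 1*74) = -111 - 52*(-79 - 74) = -111 - 52*(-153) = -111 + 7956 = 7845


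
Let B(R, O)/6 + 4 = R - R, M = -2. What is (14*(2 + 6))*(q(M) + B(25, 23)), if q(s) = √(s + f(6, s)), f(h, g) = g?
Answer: -2688 + 224*I ≈ -2688.0 + 224.0*I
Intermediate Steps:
B(R, O) = -24 (B(R, O) = -24 + 6*(R - R) = -24 + 6*0 = -24 + 0 = -24)
q(s) = √2*√s (q(s) = √(s + s) = √(2*s) = √2*√s)
(14*(2 + 6))*(q(M) + B(25, 23)) = (14*(2 + 6))*(√2*√(-2) - 24) = (14*8)*(√2*(I*√2) - 24) = 112*(2*I - 24) = 112*(-24 + 2*I) = -2688 + 224*I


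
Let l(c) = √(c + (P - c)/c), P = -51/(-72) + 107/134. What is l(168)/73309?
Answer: √21159624899/825166104 ≈ 0.00017628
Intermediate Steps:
P = 2423/1608 (P = -51*(-1/72) + 107*(1/134) = 17/24 + 107/134 = 2423/1608 ≈ 1.5068)
l(c) = √(c + (2423/1608 - c)/c)
l(168)/73309 = (√(-646416 + 646416*168 + 974046/168)/804)/73309 = (√(-646416 + 108597888 + 974046*(1/168))/804)*(1/73309) = (√(-646416 + 108597888 + 162341/28)/804)*(1/73309) = (√(3022803557/28)/804)*(1/73309) = ((√21159624899/14)/804)*(1/73309) = (√21159624899/11256)*(1/73309) = √21159624899/825166104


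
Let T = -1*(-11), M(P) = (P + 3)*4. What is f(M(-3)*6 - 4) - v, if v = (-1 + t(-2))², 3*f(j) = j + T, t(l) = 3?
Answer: -5/3 ≈ -1.6667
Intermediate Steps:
M(P) = 12 + 4*P (M(P) = (3 + P)*4 = 12 + 4*P)
T = 11
f(j) = 11/3 + j/3 (f(j) = (j + 11)/3 = (11 + j)/3 = 11/3 + j/3)
v = 4 (v = (-1 + 3)² = 2² = 4)
f(M(-3)*6 - 4) - v = (11/3 + ((12 + 4*(-3))*6 - 4)/3) - 1*4 = (11/3 + ((12 - 12)*6 - 4)/3) - 4 = (11/3 + (0*6 - 4)/3) - 4 = (11/3 + (0 - 4)/3) - 4 = (11/3 + (⅓)*(-4)) - 4 = (11/3 - 4/3) - 4 = 7/3 - 4 = -5/3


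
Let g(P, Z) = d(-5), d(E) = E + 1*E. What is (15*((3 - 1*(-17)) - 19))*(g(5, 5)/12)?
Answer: -25/2 ≈ -12.500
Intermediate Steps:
d(E) = 2*E (d(E) = E + E = 2*E)
g(P, Z) = -10 (g(P, Z) = 2*(-5) = -10)
(15*((3 - 1*(-17)) - 19))*(g(5, 5)/12) = (15*((3 - 1*(-17)) - 19))*(-10/12) = (15*((3 + 17) - 19))*(-10*1/12) = (15*(20 - 19))*(-5/6) = (15*1)*(-5/6) = 15*(-5/6) = -25/2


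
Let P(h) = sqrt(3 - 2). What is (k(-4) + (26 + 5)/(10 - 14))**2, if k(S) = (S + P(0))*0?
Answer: 961/16 ≈ 60.063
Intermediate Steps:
P(h) = 1 (P(h) = sqrt(1) = 1)
k(S) = 0 (k(S) = (S + 1)*0 = (1 + S)*0 = 0)
(k(-4) + (26 + 5)/(10 - 14))**2 = (0 + (26 + 5)/(10 - 14))**2 = (0 + 31/(-4))**2 = (0 + 31*(-1/4))**2 = (0 - 31/4)**2 = (-31/4)**2 = 961/16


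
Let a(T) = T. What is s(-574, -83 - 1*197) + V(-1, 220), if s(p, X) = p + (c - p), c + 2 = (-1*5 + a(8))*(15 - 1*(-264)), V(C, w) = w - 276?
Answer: 779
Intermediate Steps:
V(C, w) = -276 + w
c = 835 (c = -2 + (-1*5 + 8)*(15 - 1*(-264)) = -2 + (-5 + 8)*(15 + 264) = -2 + 3*279 = -2 + 837 = 835)
s(p, X) = 835 (s(p, X) = p + (835 - p) = 835)
s(-574, -83 - 1*197) + V(-1, 220) = 835 + (-276 + 220) = 835 - 56 = 779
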